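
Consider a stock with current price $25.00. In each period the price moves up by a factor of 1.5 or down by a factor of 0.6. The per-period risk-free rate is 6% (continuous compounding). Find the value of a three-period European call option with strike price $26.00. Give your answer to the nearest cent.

Risk-neutral probability p = (e^0.06 − 0.6)/(1.5 − 0.6) = 0.4618/0.9000 = 0.5132
Terminal stock prices: S_uuu = 84.38, S_uud = 33.75, S_udd = 13.5, S_ddd = 5.4
Terminal payoffs (S − K): max(58.38, 0) = 58.38, max(7.75, 0) = 7.75, max(-12.5, 0) = 0, max(-20.6, 0) = 0
Node uu (S = 56.25): V_uu = e^(−0.06)·[0.5132·58.3750 + 0.4868·7.7500] = 31.7641
Node ud (S = 22.5): V_ud = e^(−0.06)·[0.5132·7.7500 + 0.4868·0.0000] = 3.7453
Node dd (S = 9): V_dd = e^(−0.06)·[0.5132·0.0000 + 0.4868·0.0000] = 0.0000
Node u (S = 37.5): V_u = e^(−0.06)·[0.5132·31.7641 + 0.4868·3.7453] = 17.0678
Node d (S = 15): V_d = e^(−0.06)·[0.5132·3.7453 + 0.4868·0.0000] = 1.8100
Node 0 (S = 25): V_0 = e^(−0.06)·[0.5132·17.0678 + 0.4868·1.8100] = 9.0782

$9.08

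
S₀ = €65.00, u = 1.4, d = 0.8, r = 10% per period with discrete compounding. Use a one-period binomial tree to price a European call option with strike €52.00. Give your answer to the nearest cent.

Risk-neutral probability p = (1 + 0.1 − 0.8)/(1.4 − 0.8) = 0.3000/0.6000 = 0.5000
Terminal stock prices: S_u = 91, S_d = 52
Terminal payoffs (S − K): max(39, 0) = 39, max(0, 0) = 0
Node 0 (S = 65): V_0 = 1/1.1·[0.5000·39.0000 + 0.5000·0.0000] = 17.7273

€17.73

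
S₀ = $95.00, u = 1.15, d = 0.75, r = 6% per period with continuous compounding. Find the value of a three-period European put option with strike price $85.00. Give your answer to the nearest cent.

Risk-neutral probability p = (e^0.06 − 0.75)/(1.15 − 0.75) = 0.3118/0.4000 = 0.7796
Terminal stock prices: S_uuu = 144.5, S_uud = 94.23, S_udd = 61.45, S_ddd = 40.08
Terminal payoffs (K − S): max(-59.48, 0) = 0, max(-9.228, 0) = 0, max(23.55, 0) = 23.55, max(44.92, 0) = 44.92
Node uu (S = 125.6): V_uu = e^(−0.06)·[0.7796·0.0000 + 0.2204·0.0000] = 0.0000
Node ud (S = 81.94): V_ud = e^(−0.06)·[0.7796·0.0000 + 0.2204·23.5469] = 4.8877
Node dd (S = 53.44): V_dd = e^(−0.06)·[0.7796·23.5469 + 0.2204·44.9219] = 26.6125
Node u (S = 109.2): V_u = e^(−0.06)·[0.7796·0.0000 + 0.2204·4.8877] = 1.0146
Node d (S = 71.25): V_d = e^(−0.06)·[0.7796·4.8877 + 0.2204·26.6125] = 9.1125
Node 0 (S = 95): V_0 = e^(−0.06)·[0.7796·1.0146 + 0.2204·9.1125] = 2.6364

$2.64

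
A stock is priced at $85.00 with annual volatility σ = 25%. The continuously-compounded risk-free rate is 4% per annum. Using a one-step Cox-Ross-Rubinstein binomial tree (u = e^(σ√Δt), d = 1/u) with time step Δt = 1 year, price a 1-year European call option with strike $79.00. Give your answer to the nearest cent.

$15.02

CRR parameters: u = e^(σ√Δt) = e^(0.25·√1) = 1.2840, d = 1/u = 0.7788
Per-period rate: rΔt = 0.04·1 = 0.04, so R = e^0.04 = 1.0408
Risk-neutral probability p = (e^0.04 − 0.7788)/(1.2840 − 0.7788) = 0.2620/0.5052 = 0.5186
Terminal stock prices: S_u = 109.1, S_d = 66.2
Terminal payoffs (S − K): max(30.14, 0) = 30.14, max(-12.8, 0) = 0
Node 0 (S = 85): V_0 = e^(−0.04)·[0.5186·30.1422 + 0.4814·0.0000] = 15.0188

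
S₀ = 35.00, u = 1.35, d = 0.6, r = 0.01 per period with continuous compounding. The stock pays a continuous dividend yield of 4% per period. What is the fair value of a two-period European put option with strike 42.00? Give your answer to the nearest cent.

Per-period risk-free factor R = e^0.01 = 1.0101; dividend-adjusted growth = e^(0.01−0.04) = 0.9704.
Risk-neutral probability p = (0.9704 − 0.6)/(1.35 − 0.6) = 0.3704/0.7500 = 0.4939
Terminal stock prices: S_uu = 63.79, S_ud = 28.35, S_dd = 12.6
Terminal payoffs (K − S): max(-21.79, 0) = 0, max(13.65, 0) = 13.65, max(29.4, 0) = 29.4
Node u (S = 47.25): V_u = e^(−0.01)·[0.4939·0.0000 + 0.5061·13.6500] = 6.8392
Node d (S = 21): V_d = e^(−0.01)·[0.4939·13.6500 + 0.5061·29.4000] = 21.4055
Node 0 (S = 35): V_0 = e^(−0.01)·[0.4939·6.8392 + 0.5061·21.4055] = 14.0694

14.07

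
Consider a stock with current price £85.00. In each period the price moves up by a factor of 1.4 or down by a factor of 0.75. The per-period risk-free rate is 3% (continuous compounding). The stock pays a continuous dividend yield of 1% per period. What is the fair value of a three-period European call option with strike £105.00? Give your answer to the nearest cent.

Per-period risk-free factor R = e^0.03 = 1.0305; dividend-adjusted growth = e^(0.03−0.01) = 1.0202.
Risk-neutral probability p = (1.0202 − 0.75)/(1.4 − 0.75) = 0.2702/0.6500 = 0.4157
Terminal stock prices: S_uuu = 233.2, S_uud = 124.9, S_udd = 66.94, S_ddd = 35.86
Terminal payoffs (S − K): max(128.2, 0) = 128.2, max(19.95, 0) = 19.95, max(-38.06, 0) = 0, max(-69.14, 0) = 0
Node uu (S = 166.6): V_uu = e^(−0.03)·[0.4157·128.2400 + 0.5843·19.9500] = 63.0455
Node ud (S = 89.25): V_ud = e^(−0.03)·[0.4157·19.9500 + 0.5843·0.0000] = 8.0480
Node dd (S = 47.81): V_dd = e^(−0.03)·[0.4157·0.0000 + 0.5843·0.0000] = 0.0000
Node u (S = 119): V_u = e^(−0.03)·[0.4157·63.0455 + 0.5843·8.0480] = 29.9966
Node d (S = 63.75): V_d = e^(−0.03)·[0.4157·8.0480 + 0.5843·0.0000] = 3.2466
Node 0 (S = 85): V_0 = e^(−0.03)·[0.4157·29.9966 + 0.5843·3.2466] = 13.9419

£13.94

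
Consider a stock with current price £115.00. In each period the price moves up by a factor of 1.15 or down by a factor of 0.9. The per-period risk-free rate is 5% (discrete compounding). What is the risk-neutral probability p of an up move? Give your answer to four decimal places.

Risk-neutral probability p = (1 + 0.05 − 0.9)/(1.15 − 0.9) = 0.1500/0.2500 = 0.6000

p = 0.6000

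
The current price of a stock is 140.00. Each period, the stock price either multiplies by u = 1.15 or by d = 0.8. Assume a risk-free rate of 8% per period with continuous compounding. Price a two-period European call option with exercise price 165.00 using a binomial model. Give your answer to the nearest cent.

11.25

Risk-neutral probability p = (e^0.08 − 0.8)/(1.15 − 0.8) = 0.2833/0.3500 = 0.8094
Terminal stock prices: S_uu = 185.1, S_ud = 128.8, S_dd = 89.6
Terminal payoffs (S − K): max(20.15, 0) = 20.15, max(-36.2, 0) = 0, max(-75.4, 0) = 0
Node u (S = 161): V_u = e^(−0.08)·[0.8094·20.1500 + 0.1906·0.0000] = 15.0553
Node d (S = 112): V_d = e^(−0.08)·[0.8094·0.0000 + 0.1906·0.0000] = 0.0000
Node 0 (S = 140): V_0 = e^(−0.08)·[0.8094·15.0553 + 0.1906·0.0000] = 11.2488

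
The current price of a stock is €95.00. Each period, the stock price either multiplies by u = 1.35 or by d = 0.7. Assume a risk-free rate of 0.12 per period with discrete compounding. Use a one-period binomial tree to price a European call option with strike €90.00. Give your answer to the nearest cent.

€22.07

Risk-neutral probability p = (1 + 0.12 − 0.7)/(1.35 − 0.7) = 0.4200/0.6500 = 0.6462
Terminal stock prices: S_u = 128.2, S_d = 66.5
Terminal payoffs (S − K): max(38.25, 0) = 38.25, max(-23.5, 0) = 0
Node 0 (S = 95): V_0 = 1/1.12·[0.6462·38.2500 + 0.3538·0.0000] = 22.0673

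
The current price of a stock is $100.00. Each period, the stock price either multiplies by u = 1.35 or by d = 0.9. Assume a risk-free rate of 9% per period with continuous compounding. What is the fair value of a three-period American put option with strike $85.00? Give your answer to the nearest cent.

$1.70

Risk-neutral probability p = (e^0.09 − 0.9)/(1.35 − 0.9) = 0.1942/0.4500 = 0.4315
Terminal stock prices: S_uuu = 246, S_uud = 164, S_udd = 109.4, S_ddd = 72.9
Terminal payoffs (K − S): max(-161, 0) = 0, max(-79.03, 0) = 0, max(-24.35, 0) = 0, max(12.1, 0) = 12.1
Node uu (S = 182.3): continuation = e^(−0.09)·[0.4315·0.0000 + 0.5685·0.0000] = 0.0000; exercise value = 0.0000 ≤ continuation, so V_uu = 0.0000
Node ud (S = 121.5): continuation = e^(−0.09)·[0.4315·0.0000 + 0.5685·0.0000] = 0.0000; exercise value = 0.0000 ≤ continuation, so V_ud = 0.0000
Node dd (S = 81): continuation = e^(−0.09)·[0.4315·0.0000 + 0.5685·12.1000] = 6.2868; exercise value = 4.0000 ≤ continuation, so V_dd = 6.2868
Node u (S = 135): continuation = e^(−0.09)·[0.4315·0.0000 + 0.5685·0.0000] = 0.0000; exercise value = 0.0000 ≤ continuation, so V_u = 0.0000
Node d (S = 90): continuation = e^(−0.09)·[0.4315·0.0000 + 0.5685·6.2868] = 3.2664; exercise value = 0.0000 ≤ continuation, so V_d = 3.2664
Node 0 (S = 100): continuation = e^(−0.09)·[0.4315·0.0000 + 0.5685·3.2664] = 1.6972; exercise value = 0.0000 ≤ continuation, so V_0 = 1.6972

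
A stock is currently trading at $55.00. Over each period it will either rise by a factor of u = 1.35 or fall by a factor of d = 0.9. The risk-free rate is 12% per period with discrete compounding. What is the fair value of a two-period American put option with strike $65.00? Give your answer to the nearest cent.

Risk-neutral probability p = (1 + 0.12 − 0.9)/(1.35 − 0.9) = 0.2200/0.4500 = 0.4889
Terminal stock prices: S_uu = 100.2, S_ud = 66.83, S_dd = 44.55
Terminal payoffs (K − S): max(-35.24, 0) = 0, max(-1.825, 0) = 0, max(20.45, 0) = 20.45
Node u (S = 74.25): continuation = 1/1.12·[0.4889·0.0000 + 0.5111·0.0000] = 0.0000; exercise value = 0.0000 ≤ continuation, so V_u = 0.0000
Node d (S = 49.5): continuation = 1/1.12·[0.4889·0.0000 + 0.5111·20.4500] = 9.3323; exercise value = 15.5000 > continuation, so V_d = 15.5000 (exercise)
Node 0 (S = 55): continuation = 1/1.12·[0.4889·0.0000 + 0.5111·15.5000] = 7.0734; exercise value = 10.0000 > continuation, so V_0 = 10.0000 (exercise)

$10.00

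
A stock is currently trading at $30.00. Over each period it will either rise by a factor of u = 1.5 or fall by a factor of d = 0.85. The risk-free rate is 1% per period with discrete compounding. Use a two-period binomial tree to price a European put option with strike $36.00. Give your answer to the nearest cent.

Risk-neutral probability p = (1 + 0.01 − 0.85)/(1.5 − 0.85) = 0.1600/0.6500 = 0.2462
Terminal stock prices: S_uu = 67.5, S_ud = 38.25, S_dd = 21.67
Terminal payoffs (K − S): max(-31.5, 0) = 0, max(-2.25, 0) = 0, max(14.33, 0) = 14.33
Node u (S = 45): V_u = 1/1.01·[0.2462·0.0000 + 0.7538·0.0000] = 0.0000
Node d (S = 25.5): V_d = 1/1.01·[0.2462·0.0000 + 0.7538·14.3250] = 10.6919
Node 0 (S = 30): V_0 = 1/1.01·[0.2462·0.0000 + 0.7538·10.6919] = 7.9803

$7.98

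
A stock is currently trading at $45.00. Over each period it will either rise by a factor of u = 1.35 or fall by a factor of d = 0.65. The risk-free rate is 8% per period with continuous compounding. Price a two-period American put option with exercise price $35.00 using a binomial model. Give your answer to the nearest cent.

$2.02

Risk-neutral probability p = (e^0.08 − 0.65)/(1.35 − 0.65) = 0.4333/0.7000 = 0.6190
Terminal stock prices: S_uu = 82.01, S_ud = 39.49, S_dd = 19.01
Terminal payoffs (K − S): max(-47.01, 0) = 0, max(-4.488, 0) = 0, max(15.99, 0) = 15.99
Node u (S = 60.75): continuation = e^(−0.08)·[0.6190·0.0000 + 0.3810·0.0000] = 0.0000; exercise value = 0.0000 ≤ continuation, so V_u = 0.0000
Node d (S = 29.25): continuation = e^(−0.08)·[0.6190·0.0000 + 0.3810·15.9875] = 5.6232; exercise value = 5.7500 > continuation, so V_d = 5.7500 (exercise)
Node 0 (S = 45): continuation = e^(−0.08)·[0.6190·0.0000 + 0.3810·5.7500] = 2.0224; exercise value = 0.0000 ≤ continuation, so V_0 = 2.0224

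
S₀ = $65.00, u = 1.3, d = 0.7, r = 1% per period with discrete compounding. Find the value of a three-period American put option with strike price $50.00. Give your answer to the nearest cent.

$6.17

Risk-neutral probability p = (1 + 0.01 − 0.7)/(1.3 − 0.7) = 0.3100/0.6000 = 0.5167
Terminal stock prices: S_uuu = 142.8, S_uud = 76.89, S_udd = 41.4, S_ddd = 22.29
Terminal payoffs (K − S): max(-92.81, 0) = 0, max(-26.89, 0) = 0, max(8.595, 0) = 8.595, max(27.71, 0) = 27.71
Node uu (S = 109.9): continuation = 1/1.01·[0.5167·0.0000 + 0.4833·0.0000] = 0.0000; exercise value = 0.0000 ≤ continuation, so V_uu = 0.0000
Node ud (S = 59.15): continuation = 1/1.01·[0.5167·0.0000 + 0.4833·8.5950] = 4.1131; exercise value = 0.0000 ≤ continuation, so V_ud = 4.1131
Node dd (S = 31.85): continuation = 1/1.01·[0.5167·8.5950 + 0.4833·27.7050] = 17.6550; exercise value = 18.1500 > continuation, so V_dd = 18.1500 (exercise)
Node u (S = 84.5): continuation = 1/1.01·[0.5167·0.0000 + 0.4833·4.1131] = 1.9683; exercise value = 0.0000 ≤ continuation, so V_u = 1.9683
Node d (S = 45.5): continuation = 1/1.01·[0.5167·4.1131 + 0.4833·18.1500] = 10.7897; exercise value = 4.5000 ≤ continuation, so V_d = 10.7897
Node 0 (S = 65): continuation = 1/1.01·[0.5167·1.9683 + 0.4833·10.7897] = 6.1703; exercise value = 0.0000 ≤ continuation, so V_0 = 6.1703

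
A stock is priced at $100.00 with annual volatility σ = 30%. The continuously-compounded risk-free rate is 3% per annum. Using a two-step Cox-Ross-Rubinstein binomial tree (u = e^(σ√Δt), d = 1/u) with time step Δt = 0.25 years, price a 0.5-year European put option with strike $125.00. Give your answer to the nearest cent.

CRR parameters: u = e^(σ√Δt) = e^(0.3·√0.25) = 1.1618, d = 1/u = 0.8607
Per-period rate: rΔt = 0.03·0.25 = 0.0075, so R = e^0.0075 = 1.0075
Risk-neutral probability p = (e^0.0075 − 0.8607)/(1.1618 − 0.8607) = 0.1468/0.3011 = 0.4876
Terminal stock prices: S_uu = 135, S_ud = 100, S_dd = 74.08
Terminal payoffs (K − S): max(-9.986, 0) = 0, max(25, 0) = 25, max(50.92, 0) = 50.92
Node u (S = 116.2): V_u = e^(−0.0075)·[0.4876·0.0000 + 0.5124·25.0000] = 12.7150
Node d (S = 86.07): V_d = e^(−0.0075)·[0.4876·25.0000 + 0.5124·50.9182] = 37.9952
Node 0 (S = 100): V_0 = e^(−0.0075)·[0.4876·12.7150 + 0.5124·37.9952] = 25.4775

$25.48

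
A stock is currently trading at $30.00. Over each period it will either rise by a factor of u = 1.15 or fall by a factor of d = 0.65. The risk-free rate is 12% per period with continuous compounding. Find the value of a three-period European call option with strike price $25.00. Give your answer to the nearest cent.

Risk-neutral probability p = (e^0.12 − 0.65)/(1.15 − 0.65) = 0.4775/0.5000 = 0.9550
Terminal stock prices: S_uuu = 45.63, S_uud = 25.79, S_udd = 14.58, S_ddd = 8.239
Terminal payoffs (S − K): max(20.63, 0) = 20.63, max(0.7888, 0) = 0.7888, max(-10.42, 0) = 0, max(-16.76, 0) = 0
Node uu (S = 39.67): V_uu = e^(−0.12)·[0.9550·20.6262 + 0.0450·0.7888] = 17.5020
Node ud (S = 22.43): V_ud = e^(−0.12)·[0.9550·0.7888 + 0.0450·0.0000] = 0.6681
Node dd (S = 12.68): V_dd = e^(−0.12)·[0.9550·0.0000 + 0.0450·0.0000] = 0.0000
Node u (S = 34.5): V_u = e^(−0.12)·[0.9550·17.5020 + 0.0450·0.6681] = 14.8509
Node d (S = 19.5): V_d = e^(−0.12)·[0.9550·0.6681 + 0.0450·0.0000] = 0.5659
Node 0 (S = 30): V_0 = e^(−0.12)·[0.9550·14.8509 + 0.0450·0.5659] = 12.6014

$12.60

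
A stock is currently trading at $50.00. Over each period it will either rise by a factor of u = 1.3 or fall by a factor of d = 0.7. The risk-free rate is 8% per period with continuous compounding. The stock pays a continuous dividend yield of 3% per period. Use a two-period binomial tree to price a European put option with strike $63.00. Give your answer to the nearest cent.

$12.88

Per-period risk-free factor R = e^0.08 = 1.0833; dividend-adjusted growth = e^(0.08−0.03) = 1.0513.
Risk-neutral probability p = (1.0513 − 0.7)/(1.3 − 0.7) = 0.3513/0.6000 = 0.5855
Terminal stock prices: S_uu = 84.5, S_ud = 45.5, S_dd = 24.5
Terminal payoffs (K − S): max(-21.5, 0) = 0, max(17.5, 0) = 17.5, max(38.5, 0) = 38.5
Node u (S = 65): V_u = e^(−0.08)·[0.5855·0.0000 + 0.4145·17.5000] = 6.6968
Node d (S = 35): V_d = e^(−0.08)·[0.5855·17.5000 + 0.4145·38.5000] = 24.1907
Node 0 (S = 50): V_0 = e^(−0.08)·[0.5855·6.6968 + 0.4145·24.1907] = 12.8765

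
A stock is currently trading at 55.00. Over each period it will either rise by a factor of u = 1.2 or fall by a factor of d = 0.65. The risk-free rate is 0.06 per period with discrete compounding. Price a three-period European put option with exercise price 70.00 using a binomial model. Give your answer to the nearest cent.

12.48

Risk-neutral probability p = (1 + 0.06 − 0.65)/(1.2 − 0.65) = 0.4100/0.5500 = 0.7455
Terminal stock prices: S_uuu = 95.04, S_uud = 51.48, S_udd = 27.89, S_ddd = 15.1
Terminal payoffs (K − S): max(-25.04, 0) = 0, max(18.52, 0) = 18.52, max(42.11, 0) = 42.11, max(54.9, 0) = 54.9
Node uu (S = 79.2): V_uu = 1/1.06·[0.7455·0.0000 + 0.2545·18.5200] = 4.4473
Node ud (S = 42.9): V_ud = 1/1.06·[0.7455·18.5200 + 0.2545·42.1150] = 23.1377
Node dd (S = 23.24): V_dd = 1/1.06·[0.7455·42.1150 + 0.2545·54.8956] = 42.8002
Node u (S = 66): V_u = 1/1.06·[0.7455·4.4473 + 0.2545·23.1377] = 8.6839
Node d (S = 35.75): V_d = 1/1.06·[0.7455·23.1377 + 0.2545·42.8002] = 26.5498
Node 0 (S = 55): V_0 = 1/1.06·[0.7455·8.6839 + 0.2545·26.5498] = 12.4826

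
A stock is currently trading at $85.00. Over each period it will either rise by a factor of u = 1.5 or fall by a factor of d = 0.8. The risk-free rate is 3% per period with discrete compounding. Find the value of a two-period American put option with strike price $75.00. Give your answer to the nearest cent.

Risk-neutral probability p = (1 + 0.03 − 0.8)/(1.5 − 0.8) = 0.2300/0.7000 = 0.3286
Terminal stock prices: S_uu = 191.2, S_ud = 102, S_dd = 54.4
Terminal payoffs (K − S): max(-116.2, 0) = 0, max(-27, 0) = 0, max(20.6, 0) = 20.6
Node u (S = 127.5): continuation = 1/1.03·[0.3286·0.0000 + 0.6714·0.0000] = 0.0000; exercise value = 0.0000 ≤ continuation, so V_u = 0.0000
Node d (S = 68): continuation = 1/1.03·[0.3286·0.0000 + 0.6714·20.6000] = 13.4286; exercise value = 7.0000 ≤ continuation, so V_d = 13.4286
Node 0 (S = 85): continuation = 1/1.03·[0.3286·0.0000 + 0.6714·13.4286] = 8.7537; exercise value = 0.0000 ≤ continuation, so V_0 = 8.7537

$8.75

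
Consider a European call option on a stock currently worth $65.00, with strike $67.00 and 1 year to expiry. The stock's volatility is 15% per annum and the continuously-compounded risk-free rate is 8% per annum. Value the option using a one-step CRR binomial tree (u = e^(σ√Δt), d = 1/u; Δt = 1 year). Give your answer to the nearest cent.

CRR parameters: u = e^(σ√Δt) = e^(0.15·√1) = 1.1618, d = 1/u = 0.8607
Per-period rate: rΔt = 0.08·1 = 0.08, so R = e^0.08 = 1.0833
Risk-neutral probability p = (e^0.08 − 0.8607)/(1.1618 − 0.8607) = 0.2226/0.3011 = 0.7392
Terminal stock prices: S_u = 75.52, S_d = 55.95
Terminal payoffs (S − K): max(8.519, 0) = 8.519, max(-11.05, 0) = 0
Node 0 (S = 65): V_0 = e^(−0.08)·[0.7392·8.5192 + 0.2608·0.0000] = 5.8129

$5.81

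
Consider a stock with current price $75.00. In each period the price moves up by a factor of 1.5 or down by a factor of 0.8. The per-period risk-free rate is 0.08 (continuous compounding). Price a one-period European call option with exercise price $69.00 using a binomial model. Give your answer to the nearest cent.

$16.25

Risk-neutral probability p = (e^0.08 − 0.8)/(1.5 − 0.8) = 0.2833/0.7000 = 0.4047
Terminal stock prices: S_u = 112.5, S_d = 60
Terminal payoffs (S − K): max(43.5, 0) = 43.5, max(-9, 0) = 0
Node 0 (S = 75): V_0 = e^(−0.08)·[0.4047·43.5000 + 0.5953·0.0000] = 16.2508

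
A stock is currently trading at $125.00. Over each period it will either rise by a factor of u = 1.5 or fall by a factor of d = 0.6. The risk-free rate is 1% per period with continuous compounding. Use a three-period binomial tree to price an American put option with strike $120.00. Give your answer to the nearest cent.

Risk-neutral probability p = (e^0.01 − 0.6)/(1.5 − 0.6) = 0.4101/0.9000 = 0.4556
Terminal stock prices: S_uuu = 421.9, S_uud = 168.8, S_udd = 67.5, S_ddd = 27
Terminal payoffs (K − S): max(-301.9, 0) = 0, max(-48.75, 0) = 0, max(52.5, 0) = 52.5, max(93, 0) = 93
Node uu (S = 281.2): continuation = e^(−0.01)·[0.4556·0.0000 + 0.5444·0.0000] = 0.0000; exercise value = 0.0000 ≤ continuation, so V_uu = 0.0000
Node ud (S = 112.5): continuation = e^(−0.01)·[0.4556·0.0000 + 0.5444·52.5000] = 28.2960; exercise value = 7.5000 ≤ continuation, so V_ud = 28.2960
Node dd (S = 45): continuation = e^(−0.01)·[0.4556·52.5000 + 0.5444·93.0000] = 73.8060; exercise value = 75.0000 > continuation, so V_dd = 75.0000 (exercise)
Node u (S = 187.5): continuation = e^(−0.01)·[0.4556·0.0000 + 0.5444·28.2960] = 15.2508; exercise value = 0.0000 ≤ continuation, so V_u = 15.2508
Node d (S = 75): continuation = e^(−0.01)·[0.4556·28.2960 + 0.5444·75.0000] = 53.1866; exercise value = 45.0000 ≤ continuation, so V_d = 53.1866
Node 0 (S = 125): continuation = e^(−0.01)·[0.4556·15.2508 + 0.5444·53.1866] = 35.5454; exercise value = 0.0000 ≤ continuation, so V_0 = 35.5454

$35.55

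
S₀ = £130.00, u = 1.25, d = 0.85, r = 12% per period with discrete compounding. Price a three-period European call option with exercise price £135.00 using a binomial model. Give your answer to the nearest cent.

Risk-neutral probability p = (1 + 0.12 − 0.85)/(1.25 − 0.85) = 0.2700/0.4000 = 0.6750
Terminal stock prices: S_uuu = 253.9, S_uud = 172.7, S_udd = 117.4, S_ddd = 79.84
Terminal payoffs (S − K): max(118.9, 0) = 118.9, max(37.66, 0) = 37.66, max(-17.59, 0) = 0, max(-55.16, 0) = 0
Node uu (S = 203.1): V_uu = 1/1.12·[0.6750·118.9062 + 0.3250·37.6562] = 82.5893
Node ud (S = 138.1): V_ud = 1/1.12·[0.6750·37.6562 + 0.3250·0.0000] = 22.6946
Node dd (S = 93.92): V_dd = 1/1.12·[0.6750·0.0000 + 0.3250·0.0000] = 0.0000
Node u (S = 162.5): V_u = 1/1.12·[0.6750·82.5893 + 0.3250·22.6946] = 56.3603
Node d (S = 110.5): V_d = 1/1.12·[0.6750·22.6946 + 0.3250·0.0000] = 13.6776
Node 0 (S = 130): V_0 = 1/1.12·[0.6750·56.3603 + 0.3250·13.6776] = 37.9361

£37.94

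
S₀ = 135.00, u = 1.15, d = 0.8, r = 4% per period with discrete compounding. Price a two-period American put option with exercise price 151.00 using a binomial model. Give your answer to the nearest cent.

Risk-neutral probability p = (1 + 0.04 − 0.8)/(1.15 − 0.8) = 0.2400/0.3500 = 0.6857
Terminal stock prices: S_uu = 178.5, S_ud = 124.2, S_dd = 86.4
Terminal payoffs (K − S): max(-27.54, 0) = 0, max(26.8, 0) = 26.8, max(64.6, 0) = 64.6
Node u (S = 155.2): continuation = 1/1.04·[0.6857·0.0000 + 0.3143·26.8000] = 8.0989; exercise value = 0.0000 ≤ continuation, so V_u = 8.0989
Node d (S = 108): continuation = 1/1.04·[0.6857·26.8000 + 0.3143·64.6000] = 37.1923; exercise value = 43.0000 > continuation, so V_d = 43.0000 (exercise)
Node 0 (S = 135): continuation = 1/1.04·[0.6857·8.0989 + 0.3143·43.0000] = 18.3344; exercise value = 16.0000 ≤ continuation, so V_0 = 18.3344

18.33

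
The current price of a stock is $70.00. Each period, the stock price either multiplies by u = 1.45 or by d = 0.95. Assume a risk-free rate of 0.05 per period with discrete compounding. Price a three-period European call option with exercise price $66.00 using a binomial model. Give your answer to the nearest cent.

$15.63

Risk-neutral probability p = (1 + 0.05 − 0.95)/(1.45 − 0.95) = 0.1000/0.5000 = 0.2000
Terminal stock prices: S_uuu = 213.4, S_uud = 139.8, S_udd = 91.6, S_ddd = 60.02
Terminal payoffs (S − K): max(147.4, 0) = 147.4, max(73.82, 0) = 73.82, max(25.6, 0) = 25.6, max(-5.984, 0) = 0
Node uu (S = 147.2): V_uu = 1/1.05·[0.2000·147.4038 + 0.8000·73.8162] = 84.3179
Node ud (S = 96.42): V_ud = 1/1.05·[0.2000·73.8162 + 0.8000·25.6037] = 33.5679
Node dd (S = 63.17): V_dd = 1/1.05·[0.2000·25.6037 + 0.8000·0.0000] = 4.8769
Node u (S = 101.5): V_u = 1/1.05·[0.2000·84.3179 + 0.8000·33.5679] = 41.6361
Node d (S = 66.5): V_d = 1/1.05·[0.2000·33.5679 + 0.8000·4.8769] = 10.1096
Node 0 (S = 70): V_0 = 1/1.05·[0.2000·41.6361 + 0.8000·10.1096] = 15.6332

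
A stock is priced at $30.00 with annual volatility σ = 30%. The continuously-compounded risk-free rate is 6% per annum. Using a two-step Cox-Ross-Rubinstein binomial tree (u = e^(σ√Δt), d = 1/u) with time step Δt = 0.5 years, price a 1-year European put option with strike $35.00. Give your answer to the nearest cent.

CRR parameters: u = e^(σ√Δt) = e^(0.3·√0.5) = 1.2363, d = 1/u = 0.8089
Per-period rate: rΔt = 0.06·0.5 = 0.03, so R = e^0.03 = 1.0305
Risk-neutral probability p = (e^0.03 − 0.8089)/(1.2363 − 0.8089) = 0.2216/0.4275 = 0.5184
Terminal stock prices: S_uu = 45.85, S_ud = 30, S_dd = 19.63
Terminal payoffs (K − S): max(-10.85, 0) = 0, max(5, 0) = 5, max(15.37, 0) = 15.37
Node u (S = 37.09): V_u = e^(−0.03)·[0.5184·0.0000 + 0.4816·5.0000] = 2.3368
Node d (S = 24.27): V_d = e^(−0.03)·[0.5184·5.0000 + 0.4816·15.3725] = 9.6999
Node 0 (S = 30): V_0 = e^(−0.03)·[0.5184·2.3368 + 0.4816·9.6999] = 5.7089

$5.71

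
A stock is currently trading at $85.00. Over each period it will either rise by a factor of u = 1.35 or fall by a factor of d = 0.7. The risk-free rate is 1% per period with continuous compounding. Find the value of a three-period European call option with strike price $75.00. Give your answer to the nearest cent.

Risk-neutral probability p = (e^0.01 − 0.7)/(1.35 − 0.7) = 0.3101/0.6500 = 0.4770
Terminal stock prices: S_uuu = 209.1, S_uud = 108.4, S_udd = 56.23, S_ddd = 29.15
Terminal payoffs (S − K): max(134.1, 0) = 134.1, max(33.44, 0) = 33.44, max(-18.77, 0) = 0, max(-45.85, 0) = 0
Node uu (S = 154.9): V_uu = e^(−0.01)·[0.4770·134.1319 + 0.5230·33.4388] = 80.6588
Node ud (S = 80.33): V_ud = e^(−0.01)·[0.4770·33.4388 + 0.5230·0.0000] = 15.7916
Node dd (S = 41.65): V_dd = e^(−0.01)·[0.4770·0.0000 + 0.5230·0.0000] = 0.0000
Node u (S = 114.8): V_u = e^(−0.01)·[0.4770·80.6588 + 0.5230·15.7916] = 46.2682
Node d (S = 59.5): V_d = e^(−0.01)·[0.4770·15.7916 + 0.5230·0.0000] = 7.4576
Node 0 (S = 85): V_0 = e^(−0.01)·[0.4770·46.2682 + 0.5230·7.4576] = 25.7119

$25.71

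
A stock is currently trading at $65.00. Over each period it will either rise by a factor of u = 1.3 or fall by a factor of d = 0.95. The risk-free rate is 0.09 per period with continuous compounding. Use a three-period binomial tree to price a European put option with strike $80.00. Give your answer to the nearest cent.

Risk-neutral probability p = (e^0.09 − 0.95)/(1.3 − 0.95) = 0.1442/0.3500 = 0.4119
Terminal stock prices: S_uuu = 142.8, S_uud = 104.4, S_udd = 76.26, S_ddd = 55.73
Terminal payoffs (K − S): max(-62.81, 0) = 0, max(-24.36, 0) = 0, max(3.739, 0) = 3.739, max(24.27, 0) = 24.27
Node uu (S = 109.9): V_uu = e^(−0.09)·[0.4119·0.0000 + 0.5881·0.0000] = 0.0000
Node ud (S = 80.27): V_ud = e^(−0.09)·[0.4119·0.0000 + 0.5881·3.7387] = 2.0094
Node dd (S = 58.66): V_dd = e^(−0.09)·[0.4119·3.7387 + 0.5881·24.2706] = 14.4520
Node u (S = 84.5): V_u = e^(−0.09)·[0.4119·0.0000 + 0.5881·2.0094] = 1.0800
Node d (S = 61.75): V_d = e^(−0.09)·[0.4119·2.0094 + 0.5881·14.4520] = 8.5238
Node 0 (S = 65): V_0 = e^(−0.09)·[0.4119·1.0800 + 0.5881·8.5238] = 4.9878

$4.99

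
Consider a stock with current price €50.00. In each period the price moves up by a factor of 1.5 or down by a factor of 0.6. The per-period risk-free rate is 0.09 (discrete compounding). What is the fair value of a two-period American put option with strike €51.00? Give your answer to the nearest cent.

Risk-neutral probability p = (1 + 0.09 − 0.6)/(1.5 − 0.6) = 0.4900/0.9000 = 0.5444
Terminal stock prices: S_uu = 112.5, S_ud = 45, S_dd = 18
Terminal payoffs (K − S): max(-61.5, 0) = 0, max(6, 0) = 6, max(33, 0) = 33
Node u (S = 75): continuation = 1/1.09·[0.5444·0.0000 + 0.4556·6.0000] = 2.5076; exercise value = 0.0000 ≤ continuation, so V_u = 2.5076
Node d (S = 30): continuation = 1/1.09·[0.5444·6.0000 + 0.4556·33.0000] = 16.7890; exercise value = 21.0000 > continuation, so V_d = 21.0000 (exercise)
Node 0 (S = 50): continuation = 1/1.09·[0.5444·2.5076 + 0.4556·21.0000] = 10.0293; exercise value = 1.0000 ≤ continuation, so V_0 = 10.0293

€10.03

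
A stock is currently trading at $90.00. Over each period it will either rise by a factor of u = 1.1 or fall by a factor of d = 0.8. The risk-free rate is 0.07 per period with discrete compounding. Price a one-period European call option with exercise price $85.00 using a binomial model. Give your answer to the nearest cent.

Risk-neutral probability p = (1 + 0.07 − 0.8)/(1.1 − 0.8) = 0.2700/0.3000 = 0.9000
Terminal stock prices: S_u = 99, S_d = 72
Terminal payoffs (S − K): max(14, 0) = 14, max(-13, 0) = 0
Node 0 (S = 90): V_0 = 1/1.07·[0.9000·14.0000 + 0.1000·0.0000] = 11.7757

$11.78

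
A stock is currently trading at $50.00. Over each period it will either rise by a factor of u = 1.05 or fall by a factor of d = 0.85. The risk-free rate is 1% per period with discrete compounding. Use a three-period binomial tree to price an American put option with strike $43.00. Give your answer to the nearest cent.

Risk-neutral probability p = (1 + 0.01 − 0.85)/(1.05 − 0.85) = 0.1600/0.2000 = 0.8000
Terminal stock prices: S_uuu = 57.88, S_uud = 46.86, S_udd = 37.93, S_ddd = 30.71
Terminal payoffs (K − S): max(-14.88, 0) = 0, max(-3.856, 0) = 0, max(5.069, 0) = 5.069, max(12.29, 0) = 12.29
Node uu (S = 55.12): continuation = 1/1.01·[0.8000·0.0000 + 0.2000·0.0000] = 0.0000; exercise value = 0.0000 ≤ continuation, so V_uu = 0.0000
Node ud (S = 44.62): continuation = 1/1.01·[0.8000·0.0000 + 0.2000·5.0688] = 1.0037; exercise value = 0.0000 ≤ continuation, so V_ud = 1.0037
Node dd (S = 36.12): continuation = 1/1.01·[0.8000·5.0688 + 0.2000·12.2938] = 6.4493; exercise value = 6.8750 > continuation, so V_dd = 6.8750 (exercise)
Node u (S = 52.5): continuation = 1/1.01·[0.8000·0.0000 + 0.2000·1.0037] = 0.1988; exercise value = 0.0000 ≤ continuation, so V_u = 0.1988
Node d (S = 42.5): continuation = 1/1.01·[0.8000·1.0037 + 0.2000·6.8750] = 2.1564; exercise value = 0.5000 ≤ continuation, so V_d = 2.1564
Node 0 (S = 50): continuation = 1/1.01·[0.8000·0.1988 + 0.2000·2.1564] = 0.5844; exercise value = 0.0000 ≤ continuation, so V_0 = 0.5844

$0.58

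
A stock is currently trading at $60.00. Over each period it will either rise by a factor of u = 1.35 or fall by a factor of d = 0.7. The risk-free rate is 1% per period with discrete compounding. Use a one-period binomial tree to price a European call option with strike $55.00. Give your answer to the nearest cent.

Risk-neutral probability p = (1 + 0.01 − 0.7)/(1.35 − 0.7) = 0.3100/0.6500 = 0.4769
Terminal stock prices: S_u = 81, S_d = 42
Terminal payoffs (S − K): max(26, 0) = 26, max(-13, 0) = 0
Node 0 (S = 60): V_0 = 1/1.01·[0.4769·26.0000 + 0.5231·0.0000] = 12.2772

$12.28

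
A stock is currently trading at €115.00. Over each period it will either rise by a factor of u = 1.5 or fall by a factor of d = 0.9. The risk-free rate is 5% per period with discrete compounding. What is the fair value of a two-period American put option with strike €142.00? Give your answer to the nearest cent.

€27.50

Risk-neutral probability p = (1 + 0.05 − 0.9)/(1.5 − 0.9) = 0.1500/0.6000 = 0.2500
Terminal stock prices: S_uu = 258.8, S_ud = 155.2, S_dd = 93.15
Terminal payoffs (K − S): max(-116.8, 0) = 0, max(-13.25, 0) = 0, max(48.85, 0) = 48.85
Node u (S = 172.5): continuation = 1/1.05·[0.2500·0.0000 + 0.7500·0.0000] = 0.0000; exercise value = 0.0000 ≤ continuation, so V_u = 0.0000
Node d (S = 103.5): continuation = 1/1.05·[0.2500·0.0000 + 0.7500·48.8500] = 34.8929; exercise value = 38.5000 > continuation, so V_d = 38.5000 (exercise)
Node 0 (S = 115): continuation = 1/1.05·[0.2500·0.0000 + 0.7500·38.5000] = 27.5000; exercise value = 27.0000 ≤ continuation, so V_0 = 27.5000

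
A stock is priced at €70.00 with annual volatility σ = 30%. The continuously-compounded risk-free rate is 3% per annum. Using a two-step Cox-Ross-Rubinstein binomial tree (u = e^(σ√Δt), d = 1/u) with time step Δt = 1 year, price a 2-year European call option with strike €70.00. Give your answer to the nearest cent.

CRR parameters: u = e^(σ√Δt) = e^(0.3·√1) = 1.3499, d = 1/u = 0.7408
Per-period rate: rΔt = 0.03·1 = 0.03, so R = e^0.03 = 1.0305
Risk-neutral probability p = (e^0.03 − 0.7408)/(1.3499 − 0.7408) = 0.2896/0.6090 = 0.4756
Terminal stock prices: S_uu = 127.5, S_ud = 70, S_dd = 38.42
Terminal payoffs (S − K): max(57.55, 0) = 57.55, max(0, 0) = 0, max(-31.58, 0) = 0
Node u (S = 94.49): V_u = e^(−0.03)·[0.4756·57.5483 + 0.5244·0.0000] = 26.5589
Node d (S = 51.86): V_d = e^(−0.03)·[0.4756·0.0000 + 0.5244·0.0000] = 0.0000
Node 0 (S = 70): V_0 = e^(−0.03)·[0.4756·26.5589 + 0.5244·0.0000] = 12.2571

€12.26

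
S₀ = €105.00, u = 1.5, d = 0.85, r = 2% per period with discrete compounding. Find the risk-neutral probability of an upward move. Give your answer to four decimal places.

Risk-neutral probability p = (1 + 0.02 − 0.85)/(1.5 − 0.85) = 0.1700/0.6500 = 0.2615

p = 0.2615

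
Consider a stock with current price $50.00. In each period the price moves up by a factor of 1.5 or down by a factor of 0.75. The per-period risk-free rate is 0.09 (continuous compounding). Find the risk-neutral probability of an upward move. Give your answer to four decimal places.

p = 0.4589

Risk-neutral probability p = (e^0.09 − 0.75)/(1.5 − 0.75) = 0.3442/0.7500 = 0.4589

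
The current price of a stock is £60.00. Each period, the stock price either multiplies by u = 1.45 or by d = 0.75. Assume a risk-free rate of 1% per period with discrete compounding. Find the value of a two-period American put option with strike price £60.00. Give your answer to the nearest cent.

Risk-neutral probability p = (1 + 0.01 − 0.75)/(1.45 − 0.75) = 0.2600/0.7000 = 0.3714
Terminal stock prices: S_uu = 126.2, S_ud = 65.25, S_dd = 33.75
Terminal payoffs (K − S): max(-66.15, 0) = 0, max(-5.25, 0) = 0, max(26.25, 0) = 26.25
Node u (S = 87): continuation = 1/1.01·[0.3714·0.0000 + 0.6286·0.0000] = 0.0000; exercise value = 0.0000 ≤ continuation, so V_u = 0.0000
Node d (S = 45): continuation = 1/1.01·[0.3714·0.0000 + 0.6286·26.2500] = 16.3366; exercise value = 15.0000 ≤ continuation, so V_d = 16.3366
Node 0 (S = 60): continuation = 1/1.01·[0.3714·0.0000 + 0.6286·16.3366] = 10.1671; exercise value = 0.0000 ≤ continuation, so V_0 = 10.1671

£10.17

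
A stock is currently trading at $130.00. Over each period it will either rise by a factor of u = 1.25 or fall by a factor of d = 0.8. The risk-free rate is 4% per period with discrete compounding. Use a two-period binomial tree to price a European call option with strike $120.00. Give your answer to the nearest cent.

Risk-neutral probability p = (1 + 0.04 − 0.8)/(1.25 − 0.8) = 0.2400/0.4500 = 0.5333
Terminal stock prices: S_uu = 203.1, S_ud = 130, S_dd = 83.2
Terminal payoffs (S − K): max(83.12, 0) = 83.12, max(10, 0) = 10, max(-36.8, 0) = 0
Node u (S = 162.5): V_u = 1/1.04·[0.5333·83.1250 + 0.4667·10.0000] = 47.1154
Node d (S = 104): V_d = 1/1.04·[0.5333·10.0000 + 0.4667·0.0000] = 5.1282
Node 0 (S = 130): V_0 = 1/1.04·[0.5333·47.1154 + 0.4667·5.1282] = 26.4629

$26.46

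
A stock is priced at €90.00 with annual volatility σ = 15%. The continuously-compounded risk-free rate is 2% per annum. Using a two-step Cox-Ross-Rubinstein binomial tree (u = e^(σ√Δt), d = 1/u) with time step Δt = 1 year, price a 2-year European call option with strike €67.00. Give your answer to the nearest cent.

CRR parameters: u = e^(σ√Δt) = e^(0.15·√1) = 1.1618, d = 1/u = 0.8607
Per-period rate: rΔt = 0.02·1 = 0.02, so R = e^0.02 = 1.0202
Risk-neutral probability p = (e^0.02 − 0.8607)/(1.1618 − 0.8607) = 0.1595/0.3011 = 0.5297
Terminal stock prices: S_uu = 121.5, S_ud = 90, S_dd = 66.67
Terminal payoffs (S − K): max(54.49, 0) = 54.49, max(23, 0) = 23, max(-0.3264, 0) = 0
Node u (S = 104.6): V_u = e^(−0.02)·[0.5297·54.4873 + 0.4703·23.0000] = 38.8918
Node d (S = 77.46): V_d = e^(−0.02)·[0.5297·23.0000 + 0.4703·0.0000] = 11.9409
Node 0 (S = 90): V_0 = e^(−0.02)·[0.5297·38.8918 + 0.4703·11.9409] = 25.6965

€25.70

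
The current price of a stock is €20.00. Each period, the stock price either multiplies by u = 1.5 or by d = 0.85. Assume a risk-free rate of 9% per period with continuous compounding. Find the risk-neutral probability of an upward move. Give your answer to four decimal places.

p = 0.3757

Risk-neutral probability p = (e^0.09 − 0.85)/(1.5 − 0.85) = 0.2442/0.6500 = 0.3757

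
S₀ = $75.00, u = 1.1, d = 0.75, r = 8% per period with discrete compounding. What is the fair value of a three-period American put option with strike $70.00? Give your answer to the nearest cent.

Risk-neutral probability p = (1 + 0.08 − 0.75)/(1.1 − 0.75) = 0.3300/0.3500 = 0.9429
Terminal stock prices: S_uuu = 99.83, S_uud = 68.06, S_udd = 46.41, S_ddd = 31.64
Terminal payoffs (K − S): max(-29.83, 0) = 0, max(1.937, 0) = 1.937, max(23.59, 0) = 23.59, max(38.36, 0) = 38.36
Node uu (S = 90.75): continuation = 1/1.08·[0.9429·0.0000 + 0.0571·1.9375] = 0.1025; exercise value = 0.0000 ≤ continuation, so V_uu = 0.1025
Node ud (S = 61.88): continuation = 1/1.08·[0.9429·1.9375 + 0.0571·23.5938] = 2.9398; exercise value = 8.1250 > continuation, so V_ud = 8.1250 (exercise)
Node dd (S = 42.19): continuation = 1/1.08·[0.9429·23.5938 + 0.0571·38.3594] = 22.6273; exercise value = 27.8125 > continuation, so V_dd = 27.8125 (exercise)
Node u (S = 82.5): continuation = 1/1.08·[0.9429·0.1025 + 0.0571·8.1250] = 0.5194; exercise value = 0.0000 ≤ continuation, so V_u = 0.5194
Node d (S = 56.25): continuation = 1/1.08·[0.9429·8.1250 + 0.0571·27.8125] = 8.5648; exercise value = 13.7500 > continuation, so V_d = 13.7500 (exercise)
Node 0 (S = 75): continuation = 1/1.08·[0.9429·0.5194 + 0.0571·13.7500] = 1.1809; exercise value = 0.0000 ≤ continuation, so V_0 = 1.1809

$1.18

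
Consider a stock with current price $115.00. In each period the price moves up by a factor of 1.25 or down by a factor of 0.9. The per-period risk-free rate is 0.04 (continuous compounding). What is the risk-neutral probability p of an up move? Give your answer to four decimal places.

Risk-neutral probability p = (e^0.04 − 0.9)/(1.25 − 0.9) = 0.1408/0.3500 = 0.4023

p = 0.4023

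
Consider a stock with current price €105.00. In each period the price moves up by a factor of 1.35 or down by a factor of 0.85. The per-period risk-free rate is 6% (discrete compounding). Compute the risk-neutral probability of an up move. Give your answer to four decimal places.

p = 0.4200

Risk-neutral probability p = (1 + 0.06 − 0.85)/(1.35 − 0.85) = 0.2100/0.5000 = 0.4200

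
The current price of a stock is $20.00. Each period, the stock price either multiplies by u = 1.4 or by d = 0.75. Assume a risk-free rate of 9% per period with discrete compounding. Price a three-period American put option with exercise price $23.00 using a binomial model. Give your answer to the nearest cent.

Risk-neutral probability p = (1 + 0.09 − 0.75)/(1.4 − 0.75) = 0.3400/0.6500 = 0.5231
Terminal stock prices: S_uuu = 54.88, S_uud = 29.4, S_udd = 15.75, S_ddd = 8.438
Terminal payoffs (K − S): max(-31.88, 0) = 0, max(-6.4, 0) = 0, max(7.25, 0) = 7.25, max(14.56, 0) = 14.56
Node uu (S = 39.2): continuation = 1/1.09·[0.5231·0.0000 + 0.4769·0.0000] = 0.0000; exercise value = 0.0000 ≤ continuation, so V_uu = 0.0000
Node ud (S = 21): continuation = 1/1.09·[0.5231·0.0000 + 0.4769·7.2500] = 3.1722; exercise value = 2.0000 ≤ continuation, so V_ud = 3.1722
Node dd (S = 11.25): continuation = 1/1.09·[0.5231·7.2500 + 0.4769·14.5625] = 9.8509; exercise value = 11.7500 > continuation, so V_dd = 11.7500 (exercise)
Node u (S = 28): continuation = 1/1.09·[0.5231·0.0000 + 0.4769·3.1722] = 1.3880; exercise value = 0.0000 ≤ continuation, so V_u = 1.3880
Node d (S = 15): continuation = 1/1.09·[0.5231·3.1722 + 0.4769·11.7500] = 6.6634; exercise value = 8.0000 > continuation, so V_d = 8.0000 (exercise)
Node 0 (S = 20): continuation = 1/1.09·[0.5231·1.3880 + 0.4769·8.0000] = 4.1664; exercise value = 3.0000 ≤ continuation, so V_0 = 4.1664

$4.17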